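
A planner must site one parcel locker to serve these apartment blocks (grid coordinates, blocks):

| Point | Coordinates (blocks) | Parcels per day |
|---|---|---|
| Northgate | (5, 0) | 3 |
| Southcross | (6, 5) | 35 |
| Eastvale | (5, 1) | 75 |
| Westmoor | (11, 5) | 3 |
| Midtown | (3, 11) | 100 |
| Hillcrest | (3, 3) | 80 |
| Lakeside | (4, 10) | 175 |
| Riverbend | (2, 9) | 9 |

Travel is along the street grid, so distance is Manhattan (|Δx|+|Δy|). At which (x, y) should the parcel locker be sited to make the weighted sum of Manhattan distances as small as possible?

(4, 10)

Manhattan distance separates: Σwᵢ(|x−xᵢ|+|y−yᵢ|) = Σwᵢ|x−xᵢ| + Σwᵢ|y−yᵢ|, so x and y are optimised independently as 1-D weighted medians.
Total weight W = 480; half = 240.
x-coordinate, sorted with cumulative weight:
  x=2 (Riverbend, w=9) cum 9
  x=3 (Midtown, w=100) cum 109
  x=3 (Hillcrest, w=80) cum 189
  x=4 (Lakeside, w=175) cum 364  ← median
  x=5 (Northgate, w=3) cum 367
  x=5 (Eastvale, w=75) cum 442
  x=6 (Southcross, w=35) cum 477
  x=11 (Westmoor, w=3) cum 480
⇒ x* = 4
y-coordinate, sorted with cumulative weight:
  y=0 (Northgate, w=3) cum 3
  y=1 (Eastvale, w=75) cum 78
  y=3 (Hillcrest, w=80) cum 158
  y=5 (Southcross, w=35) cum 193
  y=5 (Westmoor, w=3) cum 196
  y=9 (Riverbend, w=9) cum 205
  y=10 (Lakeside, w=175) cum 380  ← median
  y=11 (Midtown, w=100) cum 480
⇒ y* = 10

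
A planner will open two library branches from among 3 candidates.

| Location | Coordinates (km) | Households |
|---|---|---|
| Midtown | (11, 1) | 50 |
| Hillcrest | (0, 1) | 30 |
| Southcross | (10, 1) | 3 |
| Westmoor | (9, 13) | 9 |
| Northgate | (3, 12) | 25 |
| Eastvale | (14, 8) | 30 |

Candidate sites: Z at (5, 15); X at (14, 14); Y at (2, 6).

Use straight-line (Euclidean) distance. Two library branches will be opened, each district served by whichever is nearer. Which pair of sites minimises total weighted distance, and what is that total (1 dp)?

Evaluate every pair (each demand assigned to the nearer of the two):
  {X, Y}: total = 1082.6
  {Z, Y}: total = 1177.1
  {Z, X}: total = 1464.3
Best pair: {X, Y} with total 1082.6.

{X, Y}, total 1082.6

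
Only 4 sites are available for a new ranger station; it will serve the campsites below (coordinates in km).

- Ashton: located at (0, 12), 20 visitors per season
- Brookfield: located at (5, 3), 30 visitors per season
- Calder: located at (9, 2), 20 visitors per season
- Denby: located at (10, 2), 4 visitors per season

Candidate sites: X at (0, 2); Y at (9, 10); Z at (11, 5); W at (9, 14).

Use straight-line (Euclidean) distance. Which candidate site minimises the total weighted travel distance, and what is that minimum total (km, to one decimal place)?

Z, total 535.3 km

Total weighted distance at each candidate:
  X (0, 2): total = 573.0
  Y (9, 10): total = 618.5
  Z (11, 5): total = 535.3
  W (9, 14): total = 823.7
Minimum is at Z with total 535.3 km.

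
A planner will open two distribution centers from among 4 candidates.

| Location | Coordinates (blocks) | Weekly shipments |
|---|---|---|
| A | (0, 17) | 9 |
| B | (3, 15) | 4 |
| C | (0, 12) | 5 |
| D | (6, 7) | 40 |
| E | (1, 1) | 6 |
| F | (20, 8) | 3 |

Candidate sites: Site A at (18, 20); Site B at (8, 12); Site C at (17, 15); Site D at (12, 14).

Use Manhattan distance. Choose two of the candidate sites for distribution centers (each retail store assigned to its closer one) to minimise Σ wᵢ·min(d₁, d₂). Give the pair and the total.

{Site B, Site C}, total 607

Evaluate every pair (each demand assigned to the nearer of the two):
  {Site B, Site C}: total = 607
  {Site A, Site B}: total = 619
  {Site B, Site D}: total = 619
  {Site C, Site D}: total = 939
  {Site A, Site D}: total = 951
  {Site A, Site C}: total = 1297
Best pair: {Site B, Site C} with total 607.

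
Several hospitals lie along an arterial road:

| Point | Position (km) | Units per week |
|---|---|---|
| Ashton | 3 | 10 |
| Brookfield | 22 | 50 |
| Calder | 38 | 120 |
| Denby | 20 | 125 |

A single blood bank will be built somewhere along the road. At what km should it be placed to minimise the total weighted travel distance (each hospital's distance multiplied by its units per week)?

For a sum of weighted absolute distances on a line, the optimum is the weighted median (not the mean). Total weight W = 305; half-weight = 152.5.
Sort by position and accumulate weight:
  km 3 (Ashton, w=10) → cum 10
  km 20 (Denby, w=125) → cum 135
  km 22 (Brookfield, w=50) → cum 185  ≥ 152.5 → median here
  km 38 (Calder, w=120) → cum 305
Optimal location: km 22.

x = 22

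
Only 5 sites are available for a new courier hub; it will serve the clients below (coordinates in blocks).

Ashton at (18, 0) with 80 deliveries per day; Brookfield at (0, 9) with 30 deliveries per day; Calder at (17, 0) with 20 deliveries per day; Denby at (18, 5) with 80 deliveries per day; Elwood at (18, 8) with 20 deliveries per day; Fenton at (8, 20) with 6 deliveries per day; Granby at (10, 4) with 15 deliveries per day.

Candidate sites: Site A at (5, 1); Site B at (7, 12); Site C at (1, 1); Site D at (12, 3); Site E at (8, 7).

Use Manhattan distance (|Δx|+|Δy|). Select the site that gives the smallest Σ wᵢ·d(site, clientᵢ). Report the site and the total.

Site D, total 2451 blocks

Total weighted distance at each candidate:
  Site A (5, 1): total = 3782
  Site B (7, 12): total = 4539
  Site C (1, 1): total = 4546
  Site D (12, 3): total = 2451
  Site E (8, 7): total = 3313
Minimum is at Site D with total 2451 blocks.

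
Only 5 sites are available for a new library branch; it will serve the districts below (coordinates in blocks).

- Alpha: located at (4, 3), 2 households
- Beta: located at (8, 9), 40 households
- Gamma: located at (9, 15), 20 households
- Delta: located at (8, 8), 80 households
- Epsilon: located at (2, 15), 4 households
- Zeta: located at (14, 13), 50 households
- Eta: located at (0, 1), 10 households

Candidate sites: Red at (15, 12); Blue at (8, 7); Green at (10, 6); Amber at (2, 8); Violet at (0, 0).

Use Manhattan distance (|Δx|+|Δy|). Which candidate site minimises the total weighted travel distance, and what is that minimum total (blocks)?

Blue, total 1152 blocks

Total weighted distance at each candidate:
  Red (15, 12): total = 1924
  Blue (8, 7): total = 1152
  Green (10, 6): total = 1506
  Amber (2, 8): total = 2022
  Violet (0, 0): total = 3882
Minimum is at Blue with total 1152 blocks.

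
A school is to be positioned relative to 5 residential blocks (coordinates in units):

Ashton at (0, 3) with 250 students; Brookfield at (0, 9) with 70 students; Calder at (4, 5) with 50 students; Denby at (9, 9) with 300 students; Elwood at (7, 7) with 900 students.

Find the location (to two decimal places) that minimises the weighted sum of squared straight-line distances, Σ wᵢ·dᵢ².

The minimiser of Σwᵢ‖p−pᵢ‖² is the weighted centroid p* = (Σwᵢpᵢ)/(Σwᵢ).
Σwᵢ = 1570.
Σwᵢxᵢ = 250·0 + 70·0 + 50·4 + 300·9 + 900·7 = 9200.
Σwᵢyᵢ = 250·3 + 70·9 + 50·5 + 300·9 + 900·7 = 10630.
x* = 9200/1570 = 5.86, y* = 10630/1570 = 6.77.

(5.86, 6.77)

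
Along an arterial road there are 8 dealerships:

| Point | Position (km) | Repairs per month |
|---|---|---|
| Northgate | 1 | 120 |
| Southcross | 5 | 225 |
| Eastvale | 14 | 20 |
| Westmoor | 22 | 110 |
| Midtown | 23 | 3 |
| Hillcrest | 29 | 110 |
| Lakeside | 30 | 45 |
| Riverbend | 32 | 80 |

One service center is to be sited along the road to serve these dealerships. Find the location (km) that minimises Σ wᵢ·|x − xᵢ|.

For a sum of weighted absolute distances on a line, the optimum is the weighted median (not the mean). Total weight W = 713; half-weight = 356.5.
Sort by position and accumulate weight:
  km 1 (Northgate, w=120) → cum 120
  km 5 (Southcross, w=225) → cum 345
  km 14 (Eastvale, w=20) → cum 365  ≥ 356.5 → median here
  km 22 (Westmoor, w=110) → cum 475
  km 23 (Midtown, w=3) → cum 478
  km 29 (Hillcrest, w=110) → cum 588
  km 30 (Lakeside, w=45) → cum 633
  km 32 (Riverbend, w=80) → cum 713
Optimal location: km 14.

x = 14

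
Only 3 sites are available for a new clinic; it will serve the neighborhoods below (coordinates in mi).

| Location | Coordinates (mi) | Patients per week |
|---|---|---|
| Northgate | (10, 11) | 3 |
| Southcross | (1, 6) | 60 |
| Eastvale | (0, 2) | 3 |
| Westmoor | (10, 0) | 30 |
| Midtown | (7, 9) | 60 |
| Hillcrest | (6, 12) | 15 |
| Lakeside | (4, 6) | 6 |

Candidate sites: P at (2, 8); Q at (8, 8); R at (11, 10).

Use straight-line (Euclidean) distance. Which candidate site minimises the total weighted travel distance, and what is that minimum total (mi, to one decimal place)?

Total weighted distance at each candidate:
  P (2, 8): total = 925.9
  Q (8, 8): total = 903.8
  R (11, 10): total = 1369.3
Minimum is at Q with total 903.8 mi.

Q, total 903.8 mi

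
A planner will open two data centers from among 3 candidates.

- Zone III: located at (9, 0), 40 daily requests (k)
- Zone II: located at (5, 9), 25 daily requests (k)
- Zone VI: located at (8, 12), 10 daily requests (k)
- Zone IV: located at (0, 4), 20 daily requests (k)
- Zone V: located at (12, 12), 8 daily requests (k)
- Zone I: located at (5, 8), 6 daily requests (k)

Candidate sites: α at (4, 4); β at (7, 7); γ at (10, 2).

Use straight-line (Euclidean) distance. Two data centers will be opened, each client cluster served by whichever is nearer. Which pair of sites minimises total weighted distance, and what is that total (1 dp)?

{β, γ}, total 433.4

Evaluate every pair (each demand assigned to the nearer of the two):
  {β, γ}: total = 433.4
  {α, γ}: total = 492.7
  {α, β}: total = 527.8
Best pair: {β, γ} with total 433.4.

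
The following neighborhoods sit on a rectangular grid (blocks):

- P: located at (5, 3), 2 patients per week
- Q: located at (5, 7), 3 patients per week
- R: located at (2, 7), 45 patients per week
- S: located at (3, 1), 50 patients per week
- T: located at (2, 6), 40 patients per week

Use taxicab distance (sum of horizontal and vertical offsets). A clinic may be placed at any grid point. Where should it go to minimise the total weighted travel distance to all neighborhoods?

Manhattan distance separates: Σwᵢ(|x−xᵢ|+|y−yᵢ|) = Σwᵢ|x−xᵢ| + Σwᵢ|y−yᵢ|, so x and y are optimised independently as 1-D weighted medians.
Total weight W = 140; half = 70.
x-coordinate, sorted with cumulative weight:
  x=2 (R, w=45) cum 45
  x=2 (T, w=40) cum 85  ← median
  x=3 (S, w=50) cum 135
  x=5 (P, w=2) cum 137
  x=5 (Q, w=3) cum 140
⇒ x* = 2
y-coordinate, sorted with cumulative weight:
  y=1 (S, w=50) cum 50
  y=3 (P, w=2) cum 52
  y=6 (T, w=40) cum 92  ← median
  y=7 (Q, w=3) cum 95
  y=7 (R, w=45) cum 140
⇒ y* = 6

(2, 6)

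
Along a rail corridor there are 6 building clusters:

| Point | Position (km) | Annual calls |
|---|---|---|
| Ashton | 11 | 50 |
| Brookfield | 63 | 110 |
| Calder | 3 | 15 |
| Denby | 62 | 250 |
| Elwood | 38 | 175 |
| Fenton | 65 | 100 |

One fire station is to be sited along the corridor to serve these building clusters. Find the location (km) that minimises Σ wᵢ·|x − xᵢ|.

For a sum of weighted absolute distances on a line, the optimum is the weighted median (not the mean). Total weight W = 700; half-weight = 350.
Sort by position and accumulate weight:
  km 3 (Calder, w=15) → cum 15
  km 11 (Ashton, w=50) → cum 65
  km 38 (Elwood, w=175) → cum 240
  km 62 (Denby, w=250) → cum 490  ≥ 350 → median here
  km 63 (Brookfield, w=110) → cum 600
  km 65 (Fenton, w=100) → cum 700
Optimal location: km 62.

x = 62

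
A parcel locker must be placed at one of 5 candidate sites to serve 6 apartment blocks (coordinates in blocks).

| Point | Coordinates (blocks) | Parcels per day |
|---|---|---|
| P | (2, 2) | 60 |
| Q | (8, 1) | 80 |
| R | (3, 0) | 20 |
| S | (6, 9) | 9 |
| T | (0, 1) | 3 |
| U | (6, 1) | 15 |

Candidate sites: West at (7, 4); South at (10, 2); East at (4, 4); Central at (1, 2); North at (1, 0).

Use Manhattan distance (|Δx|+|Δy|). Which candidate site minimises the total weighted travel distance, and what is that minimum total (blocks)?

Central, total 984 blocks

Total weighted distance at each candidate:
  West (7, 4): total = 1044
  South (10, 2): total = 1107
  East (4, 4): total = 1059
  Central (1, 2): total = 984
  North (1, 0): total = 1082
Minimum is at Central with total 984 blocks.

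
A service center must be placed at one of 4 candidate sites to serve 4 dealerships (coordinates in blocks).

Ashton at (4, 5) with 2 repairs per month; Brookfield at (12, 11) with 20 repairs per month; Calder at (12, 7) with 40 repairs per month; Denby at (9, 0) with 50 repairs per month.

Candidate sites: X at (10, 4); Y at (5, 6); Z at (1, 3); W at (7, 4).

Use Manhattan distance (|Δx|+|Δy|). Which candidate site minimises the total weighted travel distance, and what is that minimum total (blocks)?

X, total 644 blocks

Total weighted distance at each candidate:
  X (10, 4): total = 644
  Y (5, 6): total = 1064
  Z (1, 3): total = 1540
  W (7, 4): total = 868
Minimum is at X with total 644 blocks.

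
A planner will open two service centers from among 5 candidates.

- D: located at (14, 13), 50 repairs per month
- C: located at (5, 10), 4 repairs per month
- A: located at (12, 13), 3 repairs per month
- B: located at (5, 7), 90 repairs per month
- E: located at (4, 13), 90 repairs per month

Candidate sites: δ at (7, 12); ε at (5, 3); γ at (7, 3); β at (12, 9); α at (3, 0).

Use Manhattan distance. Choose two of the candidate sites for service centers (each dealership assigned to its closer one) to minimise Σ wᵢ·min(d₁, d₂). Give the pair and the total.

Evaluate every pair (each demand assigned to the nearer of the two):
  {δ, ε}: total = 1154
  {δ, β}: total = 1318
  {δ, γ}: total = 1334
  {δ, α}: total = 1424
  {ε, β}: total = 1690
  {γ, β}: total = 1964
  {β, α}: total = 2234
  {ε, γ}: total = 2273
  {ε, α}: total = 2379
  {γ, α}: total = 2641
Best pair: {δ, ε} with total 1154.

{δ, ε}, total 1154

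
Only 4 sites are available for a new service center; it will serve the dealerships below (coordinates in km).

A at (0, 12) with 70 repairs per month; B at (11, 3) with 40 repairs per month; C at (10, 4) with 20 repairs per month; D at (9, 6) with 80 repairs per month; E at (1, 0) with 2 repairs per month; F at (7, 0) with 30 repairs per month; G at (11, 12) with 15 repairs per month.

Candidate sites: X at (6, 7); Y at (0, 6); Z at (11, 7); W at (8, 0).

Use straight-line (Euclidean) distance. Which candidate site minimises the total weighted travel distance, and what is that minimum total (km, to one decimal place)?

X, total 1491.2 km

Total weighted distance at each candidate:
  X (6, 7): total = 1491.2
  Y (0, 6): total = 2276.7
  Z (11, 7): total = 1589.2
  W (8, 0): total = 1984.9
Minimum is at X with total 1491.2 km.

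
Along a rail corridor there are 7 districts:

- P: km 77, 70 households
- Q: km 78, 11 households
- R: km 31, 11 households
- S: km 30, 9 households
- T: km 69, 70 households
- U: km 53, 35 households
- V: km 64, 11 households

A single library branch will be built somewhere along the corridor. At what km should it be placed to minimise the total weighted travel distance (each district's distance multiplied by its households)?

For a sum of weighted absolute distances on a line, the optimum is the weighted median (not the mean). Total weight W = 217; half-weight = 108.5.
Sort by position and accumulate weight:
  km 30 (S, w=9) → cum 9
  km 31 (R, w=11) → cum 20
  km 53 (U, w=35) → cum 55
  km 64 (V, w=11) → cum 66
  km 69 (T, w=70) → cum 136  ≥ 108.5 → median here
  km 77 (P, w=70) → cum 206
  km 78 (Q, w=11) → cum 217
Optimal location: km 69.

x = 69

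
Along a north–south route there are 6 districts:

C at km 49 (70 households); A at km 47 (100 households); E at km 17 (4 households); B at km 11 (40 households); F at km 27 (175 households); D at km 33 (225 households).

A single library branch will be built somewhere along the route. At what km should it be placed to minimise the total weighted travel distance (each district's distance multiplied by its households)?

x = 33

For a sum of weighted absolute distances on a line, the optimum is the weighted median (not the mean). Total weight W = 614; half-weight = 307.
Sort by position and accumulate weight:
  km 11 (B, w=40) → cum 40
  km 17 (E, w=4) → cum 44
  km 27 (F, w=175) → cum 219
  km 33 (D, w=225) → cum 444  ≥ 307 → median here
  km 47 (A, w=100) → cum 544
  km 49 (C, w=70) → cum 614
Optimal location: km 33.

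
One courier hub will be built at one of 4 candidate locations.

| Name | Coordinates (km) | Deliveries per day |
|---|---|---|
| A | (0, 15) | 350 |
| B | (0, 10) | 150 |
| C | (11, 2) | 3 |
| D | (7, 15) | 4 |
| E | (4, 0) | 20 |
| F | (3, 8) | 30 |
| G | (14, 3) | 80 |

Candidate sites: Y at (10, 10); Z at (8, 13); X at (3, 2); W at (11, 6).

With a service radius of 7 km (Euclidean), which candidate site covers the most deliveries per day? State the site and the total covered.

Coverage radius r = 7 km; a point is covered iff (Δx)²+(Δy)² ≤ 7² = 49.
  Y (10, 10): covers {D} → 4
  Z (8, 13): covers {D} → 4
  X (3, 2): covers {E, F} → 50
  W (11, 6): covers {C, G} → 83
Maximum coverage at W: 83 deliveries per day.

W, covering 83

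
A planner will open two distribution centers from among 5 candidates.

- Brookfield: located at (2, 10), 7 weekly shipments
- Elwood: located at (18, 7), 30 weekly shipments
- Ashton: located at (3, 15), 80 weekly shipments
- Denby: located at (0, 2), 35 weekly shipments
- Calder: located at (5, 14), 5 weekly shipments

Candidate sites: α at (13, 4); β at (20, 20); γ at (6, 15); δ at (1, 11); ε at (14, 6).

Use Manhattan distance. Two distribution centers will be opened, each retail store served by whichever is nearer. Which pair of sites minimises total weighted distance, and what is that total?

Evaluate every pair (each demand assigned to the nearer of the two):
  {δ, ε}: total = 1029
  {α, γ}: total = 1078
  {γ, ε}: total = 1093
  {α, δ}: total = 1119
  {γ, δ}: total = 1214
  {β, δ}: total = 1329
  {β, γ}: total = 1428
  {α, ε}: total = 2472
  {β, ε}: total = 2577
  {α, β}: total = 2654
Best pair: {δ, ε} with total 1029.

{δ, ε}, total 1029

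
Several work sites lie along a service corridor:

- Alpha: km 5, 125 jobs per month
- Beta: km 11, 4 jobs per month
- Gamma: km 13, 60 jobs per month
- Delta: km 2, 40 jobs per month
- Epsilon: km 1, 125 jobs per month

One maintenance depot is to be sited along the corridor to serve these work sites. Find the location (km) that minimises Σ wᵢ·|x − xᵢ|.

For a sum of weighted absolute distances on a line, the optimum is the weighted median (not the mean). Total weight W = 354; half-weight = 177.
Sort by position and accumulate weight:
  km 1 (Epsilon, w=125) → cum 125
  km 2 (Delta, w=40) → cum 165
  km 5 (Alpha, w=125) → cum 290  ≥ 177 → median here
  km 11 (Beta, w=4) → cum 294
  km 13 (Gamma, w=60) → cum 354
Optimal location: km 5.

x = 5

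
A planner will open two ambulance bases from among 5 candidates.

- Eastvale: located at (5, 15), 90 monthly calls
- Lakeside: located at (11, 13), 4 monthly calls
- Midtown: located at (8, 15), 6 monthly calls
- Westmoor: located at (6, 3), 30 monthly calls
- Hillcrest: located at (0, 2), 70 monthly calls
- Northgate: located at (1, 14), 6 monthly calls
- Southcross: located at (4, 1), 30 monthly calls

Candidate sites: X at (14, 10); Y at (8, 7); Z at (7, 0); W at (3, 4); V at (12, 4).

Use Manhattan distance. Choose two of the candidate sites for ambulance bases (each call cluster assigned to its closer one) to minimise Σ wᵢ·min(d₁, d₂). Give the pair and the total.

{Y, W}, total 1736

Evaluate every pair (each demand assigned to the nearer of the two):
  {Y, W}: total = 1736
  {X, W}: total = 1922
  {W, V}: total = 1962
  {Z, W}: total = 1996
  {Y, Z}: total = 2028
  {X, Z}: total = 2322
  {X, Y}: total = 2536
  {Y, V}: total = 2548
  {Z, V}: total = 2650
  {X, V}: total = 2972
Best pair: {Y, W} with total 1736.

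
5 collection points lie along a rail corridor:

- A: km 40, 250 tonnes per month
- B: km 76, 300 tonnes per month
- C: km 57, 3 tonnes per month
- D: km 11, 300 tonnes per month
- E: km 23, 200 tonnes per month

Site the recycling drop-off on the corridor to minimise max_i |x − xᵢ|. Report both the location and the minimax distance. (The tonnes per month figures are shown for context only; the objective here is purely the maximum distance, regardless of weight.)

The 1-center on a line is the midpoint of the two extreme points: leftmost at 11, rightmost at 76.
Optimal location = (11 + 76)/2 = 43.5; maximum distance = (76 − 11)/2 = 32.5.

location 43.5, max distance 32.5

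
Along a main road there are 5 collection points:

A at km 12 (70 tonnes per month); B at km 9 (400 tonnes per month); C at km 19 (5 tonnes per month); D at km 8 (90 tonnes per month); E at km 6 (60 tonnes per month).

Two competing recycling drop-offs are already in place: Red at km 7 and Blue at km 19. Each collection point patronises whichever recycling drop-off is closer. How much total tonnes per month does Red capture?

620

The indifferent point is the midpoint (7+19)/2 = 13; collection points left of it (closer to Red at 7) go to Red, those right go to Blue.
  E at 6 (w=60) → Red
  D at 8 (w=90) → Red
  B at 9 (w=400) → Red
  A at 12 (w=70) → Red
  C at 19 (w=5) → Blue
Red captures 620; Blue captures 5.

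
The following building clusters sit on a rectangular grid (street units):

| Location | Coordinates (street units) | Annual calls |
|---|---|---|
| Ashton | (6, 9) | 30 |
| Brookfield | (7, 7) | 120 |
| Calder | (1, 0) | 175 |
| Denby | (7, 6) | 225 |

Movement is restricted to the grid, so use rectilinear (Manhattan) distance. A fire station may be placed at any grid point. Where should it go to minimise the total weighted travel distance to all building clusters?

Manhattan distance separates: Σwᵢ(|x−xᵢ|+|y−yᵢ|) = Σwᵢ|x−xᵢ| + Σwᵢ|y−yᵢ|, so x and y are optimised independently as 1-D weighted medians.
Total weight W = 550; half = 275.
x-coordinate, sorted with cumulative weight:
  x=1 (Calder, w=175) cum 175
  x=6 (Ashton, w=30) cum 205
  x=7 (Brookfield, w=120) cum 325  ← median
  x=7 (Denby, w=225) cum 550
⇒ x* = 7
y-coordinate, sorted with cumulative weight:
  y=0 (Calder, w=175) cum 175
  y=6 (Denby, w=225) cum 400  ← median
  y=7 (Brookfield, w=120) cum 520
  y=9 (Ashton, w=30) cum 550
⇒ y* = 6

(7, 6)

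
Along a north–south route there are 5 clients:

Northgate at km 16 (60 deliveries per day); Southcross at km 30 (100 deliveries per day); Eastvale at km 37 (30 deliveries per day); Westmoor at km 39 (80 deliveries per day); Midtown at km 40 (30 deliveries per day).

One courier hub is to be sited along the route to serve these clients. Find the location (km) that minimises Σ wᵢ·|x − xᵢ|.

x = 30

For a sum of weighted absolute distances on a line, the optimum is the weighted median (not the mean). Total weight W = 300; half-weight = 150.
Sort by position and accumulate weight:
  km 16 (Northgate, w=60) → cum 60
  km 30 (Southcross, w=100) → cum 160  ≥ 150 → median here
  km 37 (Eastvale, w=30) → cum 190
  km 39 (Westmoor, w=80) → cum 270
  km 40 (Midtown, w=30) → cum 300
Optimal location: km 30.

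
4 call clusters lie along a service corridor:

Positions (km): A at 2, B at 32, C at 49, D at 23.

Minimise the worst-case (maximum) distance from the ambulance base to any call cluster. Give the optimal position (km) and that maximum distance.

The 1-center on a line is the midpoint of the two extreme points: leftmost at 2, rightmost at 49.
Optimal location = (2 + 49)/2 = 25.5; maximum distance = (49 − 2)/2 = 23.5.

location 25.5, max distance 23.5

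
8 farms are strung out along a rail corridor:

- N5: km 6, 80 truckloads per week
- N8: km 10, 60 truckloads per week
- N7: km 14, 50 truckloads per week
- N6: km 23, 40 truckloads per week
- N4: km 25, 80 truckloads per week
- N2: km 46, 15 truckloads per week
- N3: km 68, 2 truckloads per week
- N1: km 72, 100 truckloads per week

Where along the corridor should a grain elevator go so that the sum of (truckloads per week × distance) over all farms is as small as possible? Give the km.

For a sum of weighted absolute distances on a line, the optimum is the weighted median (not the mean). Total weight W = 427; half-weight = 213.5.
Sort by position and accumulate weight:
  km 6 (N5, w=80) → cum 80
  km 10 (N8, w=60) → cum 140
  km 14 (N7, w=50) → cum 190
  km 23 (N6, w=40) → cum 230  ≥ 213.5 → median here
  km 25 (N4, w=80) → cum 310
  km 46 (N2, w=15) → cum 325
  km 68 (N3, w=2) → cum 327
  km 72 (N1, w=100) → cum 427
Optimal location: km 23.

x = 23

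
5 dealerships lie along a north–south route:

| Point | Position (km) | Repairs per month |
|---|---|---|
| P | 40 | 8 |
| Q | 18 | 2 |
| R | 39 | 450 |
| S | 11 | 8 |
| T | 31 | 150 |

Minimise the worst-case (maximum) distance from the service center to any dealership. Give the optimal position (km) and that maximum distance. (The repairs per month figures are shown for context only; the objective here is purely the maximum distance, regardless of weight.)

The 1-center on a line is the midpoint of the two extreme points: leftmost at 11, rightmost at 40.
Optimal location = (11 + 40)/2 = 25.5; maximum distance = (40 − 11)/2 = 14.5.

location 25.5, max distance 14.5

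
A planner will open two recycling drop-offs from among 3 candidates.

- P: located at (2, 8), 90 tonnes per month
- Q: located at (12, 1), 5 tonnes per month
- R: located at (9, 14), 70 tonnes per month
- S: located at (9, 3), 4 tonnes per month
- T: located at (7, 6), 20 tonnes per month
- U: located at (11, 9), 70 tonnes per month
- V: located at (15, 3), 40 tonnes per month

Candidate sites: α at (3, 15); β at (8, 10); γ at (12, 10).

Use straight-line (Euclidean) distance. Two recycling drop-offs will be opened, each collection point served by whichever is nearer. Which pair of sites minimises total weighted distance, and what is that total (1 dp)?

Evaluate every pair (each demand assigned to the nearer of the two):
  {β, γ}: total = 1417.2
  {α, γ}: total = 1593.5
  {α, β}: total = 1635.2
Best pair: {β, γ} with total 1417.2.

{β, γ}, total 1417.2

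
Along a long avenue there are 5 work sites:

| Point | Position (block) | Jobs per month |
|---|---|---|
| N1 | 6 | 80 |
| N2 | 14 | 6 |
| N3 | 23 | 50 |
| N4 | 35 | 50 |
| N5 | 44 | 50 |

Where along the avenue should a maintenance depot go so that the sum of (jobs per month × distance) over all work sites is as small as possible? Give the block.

For a sum of weighted absolute distances on a line, the optimum is the weighted median (not the mean). Total weight W = 236; half-weight = 118.
Sort by position and accumulate weight:
  block 6 (N1, w=80) → cum 80
  block 14 (N2, w=6) → cum 86
  block 23 (N3, w=50) → cum 136  ≥ 118 → median here
  block 35 (N4, w=50) → cum 186
  block 44 (N5, w=50) → cum 236
Optimal location: block 23.

x = 23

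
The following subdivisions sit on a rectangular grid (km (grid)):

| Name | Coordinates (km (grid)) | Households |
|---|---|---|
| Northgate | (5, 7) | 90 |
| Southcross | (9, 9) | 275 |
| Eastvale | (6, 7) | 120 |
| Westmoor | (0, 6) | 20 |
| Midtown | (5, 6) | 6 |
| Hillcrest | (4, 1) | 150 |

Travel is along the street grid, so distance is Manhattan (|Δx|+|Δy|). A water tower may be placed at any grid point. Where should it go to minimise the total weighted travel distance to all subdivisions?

Manhattan distance separates: Σwᵢ(|x−xᵢ|+|y−yᵢ|) = Σwᵢ|x−xᵢ| + Σwᵢ|y−yᵢ|, so x and y are optimised independently as 1-D weighted medians.
Total weight W = 661; half = 330.5.
x-coordinate, sorted with cumulative weight:
  x=0 (Westmoor, w=20) cum 20
  x=4 (Hillcrest, w=150) cum 170
  x=5 (Northgate, w=90) cum 260
  x=5 (Midtown, w=6) cum 266
  x=6 (Eastvale, w=120) cum 386  ← median
  x=9 (Southcross, w=275) cum 661
⇒ x* = 6
y-coordinate, sorted with cumulative weight:
  y=1 (Hillcrest, w=150) cum 150
  y=6 (Westmoor, w=20) cum 170
  y=6 (Midtown, w=6) cum 176
  y=7 (Northgate, w=90) cum 266
  y=7 (Eastvale, w=120) cum 386  ← median
  y=9 (Southcross, w=275) cum 661
⇒ y* = 7

(6, 7)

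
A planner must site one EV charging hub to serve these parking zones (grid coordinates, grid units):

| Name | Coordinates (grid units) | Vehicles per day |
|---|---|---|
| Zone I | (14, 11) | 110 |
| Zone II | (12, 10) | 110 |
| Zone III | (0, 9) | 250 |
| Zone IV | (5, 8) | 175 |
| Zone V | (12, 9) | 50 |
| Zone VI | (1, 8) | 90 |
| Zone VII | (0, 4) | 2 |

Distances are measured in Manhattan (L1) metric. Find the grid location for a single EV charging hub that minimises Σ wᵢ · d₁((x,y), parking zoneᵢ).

Manhattan distance separates: Σwᵢ(|x−xᵢ|+|y−yᵢ|) = Σwᵢ|x−xᵢ| + Σwᵢ|y−yᵢ|, so x and y are optimised independently as 1-D weighted medians.
Total weight W = 787; half = 393.5.
x-coordinate, sorted with cumulative weight:
  x=0 (Zone III, w=250) cum 250
  x=0 (Zone VII, w=2) cum 252
  x=1 (Zone VI, w=90) cum 342
  x=5 (Zone IV, w=175) cum 517  ← median
  x=12 (Zone II, w=110) cum 627
  x=12 (Zone V, w=50) cum 677
  x=14 (Zone I, w=110) cum 787
⇒ x* = 5
y-coordinate, sorted with cumulative weight:
  y=4 (Zone VII, w=2) cum 2
  y=8 (Zone IV, w=175) cum 177
  y=8 (Zone VI, w=90) cum 267
  y=9 (Zone III, w=250) cum 517  ← median
  y=9 (Zone V, w=50) cum 567
  y=10 (Zone II, w=110) cum 677
  y=11 (Zone I, w=110) cum 787
⇒ y* = 9

(5, 9)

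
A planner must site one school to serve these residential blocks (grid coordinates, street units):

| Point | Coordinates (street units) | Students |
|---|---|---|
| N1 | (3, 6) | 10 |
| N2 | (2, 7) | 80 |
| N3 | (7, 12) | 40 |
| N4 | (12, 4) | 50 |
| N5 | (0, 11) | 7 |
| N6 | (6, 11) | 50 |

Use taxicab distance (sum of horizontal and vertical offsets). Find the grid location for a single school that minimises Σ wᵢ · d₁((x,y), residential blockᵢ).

Manhattan distance separates: Σwᵢ(|x−xᵢ|+|y−yᵢ|) = Σwᵢ|x−xᵢ| + Σwᵢ|y−yᵢ|, so x and y are optimised independently as 1-D weighted medians.
Total weight W = 237; half = 118.5.
x-coordinate, sorted with cumulative weight:
  x=0 (N5, w=7) cum 7
  x=2 (N2, w=80) cum 87
  x=3 (N1, w=10) cum 97
  x=6 (N6, w=50) cum 147  ← median
  x=7 (N3, w=40) cum 187
  x=12 (N4, w=50) cum 237
⇒ x* = 6
y-coordinate, sorted with cumulative weight:
  y=4 (N4, w=50) cum 50
  y=6 (N1, w=10) cum 60
  y=7 (N2, w=80) cum 140  ← median
  y=11 (N5, w=7) cum 147
  y=11 (N6, w=50) cum 197
  y=12 (N3, w=40) cum 237
⇒ y* = 7

(6, 7)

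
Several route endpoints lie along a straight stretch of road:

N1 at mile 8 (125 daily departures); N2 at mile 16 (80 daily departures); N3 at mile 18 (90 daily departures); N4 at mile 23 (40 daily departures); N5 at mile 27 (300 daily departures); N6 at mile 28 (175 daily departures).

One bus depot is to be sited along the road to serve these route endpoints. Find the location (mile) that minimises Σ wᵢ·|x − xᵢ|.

x = 27

For a sum of weighted absolute distances on a line, the optimum is the weighted median (not the mean). Total weight W = 810; half-weight = 405.
Sort by position and accumulate weight:
  mile 8 (N1, w=125) → cum 125
  mile 16 (N2, w=80) → cum 205
  mile 18 (N3, w=90) → cum 295
  mile 23 (N4, w=40) → cum 335
  mile 27 (N5, w=300) → cum 635  ≥ 405 → median here
  mile 28 (N6, w=175) → cum 810
Optimal location: mile 27.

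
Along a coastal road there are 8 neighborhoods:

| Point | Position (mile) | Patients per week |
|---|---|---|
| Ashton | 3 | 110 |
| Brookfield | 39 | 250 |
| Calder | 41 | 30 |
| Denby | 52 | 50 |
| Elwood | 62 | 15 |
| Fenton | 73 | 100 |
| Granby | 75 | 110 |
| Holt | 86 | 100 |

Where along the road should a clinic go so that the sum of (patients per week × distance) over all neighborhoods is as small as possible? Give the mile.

For a sum of weighted absolute distances on a line, the optimum is the weighted median (not the mean). Total weight W = 765; half-weight = 382.5.
Sort by position and accumulate weight:
  mile 3 (Ashton, w=110) → cum 110
  mile 39 (Brookfield, w=250) → cum 360
  mile 41 (Calder, w=30) → cum 390  ≥ 382.5 → median here
  mile 52 (Denby, w=50) → cum 440
  mile 62 (Elwood, w=15) → cum 455
  mile 73 (Fenton, w=100) → cum 555
  mile 75 (Granby, w=110) → cum 665
  mile 86 (Holt, w=100) → cum 765
Optimal location: mile 41.

x = 41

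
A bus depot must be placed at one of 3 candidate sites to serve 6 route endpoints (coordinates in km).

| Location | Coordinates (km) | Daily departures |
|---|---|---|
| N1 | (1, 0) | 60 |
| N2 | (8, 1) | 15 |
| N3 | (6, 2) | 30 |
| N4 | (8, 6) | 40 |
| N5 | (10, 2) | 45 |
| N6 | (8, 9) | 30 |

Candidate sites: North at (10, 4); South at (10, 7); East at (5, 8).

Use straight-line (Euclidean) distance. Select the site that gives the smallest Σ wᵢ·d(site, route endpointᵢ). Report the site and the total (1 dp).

North, total 1143.9 km

Total weighted distance at each candidate:
  North (10, 4): total = 1143.9
  South (10, 7): total = 1370.4
  East (5, 8): total = 1423.9
Minimum is at North with total 1143.9 km.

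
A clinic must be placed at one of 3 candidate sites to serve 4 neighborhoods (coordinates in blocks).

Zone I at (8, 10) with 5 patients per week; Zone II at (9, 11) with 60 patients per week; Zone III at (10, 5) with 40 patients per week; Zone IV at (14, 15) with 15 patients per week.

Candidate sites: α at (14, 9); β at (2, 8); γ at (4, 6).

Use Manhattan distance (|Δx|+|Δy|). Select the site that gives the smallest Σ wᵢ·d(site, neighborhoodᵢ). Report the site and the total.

α, total 865 blocks

Total weighted distance at each candidate:
  α (14, 9): total = 865
  β (2, 8): total = 1365
  γ (4, 6): total = 1205
Minimum is at α with total 865 blocks.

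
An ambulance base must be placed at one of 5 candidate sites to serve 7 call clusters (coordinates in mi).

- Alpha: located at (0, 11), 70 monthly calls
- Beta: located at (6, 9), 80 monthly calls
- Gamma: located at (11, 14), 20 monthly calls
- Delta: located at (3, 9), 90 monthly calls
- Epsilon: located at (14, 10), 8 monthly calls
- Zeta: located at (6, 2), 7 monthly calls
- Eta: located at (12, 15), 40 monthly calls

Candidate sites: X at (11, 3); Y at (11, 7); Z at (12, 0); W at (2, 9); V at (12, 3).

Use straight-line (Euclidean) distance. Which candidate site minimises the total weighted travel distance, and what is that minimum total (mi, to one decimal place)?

W, total 1433.1 mi

Total weighted distance at each candidate:
  X (11, 3): total = 3275.2
  Y (11, 7): total = 2538.2
  Z (12, 0): total = 4156.9
  W (2, 9): total = 1433.1
  V (12, 3): total = 3463.6
Minimum is at W with total 1433.1 mi.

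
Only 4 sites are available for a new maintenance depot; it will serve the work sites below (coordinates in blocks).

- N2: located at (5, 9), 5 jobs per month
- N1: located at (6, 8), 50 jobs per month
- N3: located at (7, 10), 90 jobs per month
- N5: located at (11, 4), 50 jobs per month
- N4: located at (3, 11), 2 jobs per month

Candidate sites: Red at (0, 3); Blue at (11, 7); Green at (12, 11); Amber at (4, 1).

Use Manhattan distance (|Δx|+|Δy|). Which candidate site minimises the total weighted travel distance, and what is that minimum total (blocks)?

Total weighted distance at each candidate:
  Red (0, 3): total = 2487
  Blue (11, 7): total = 1144
  Green (12, 11): total = 1453
  Amber (4, 1): total = 2097
Minimum is at Blue with total 1144 blocks.

Blue, total 1144 blocks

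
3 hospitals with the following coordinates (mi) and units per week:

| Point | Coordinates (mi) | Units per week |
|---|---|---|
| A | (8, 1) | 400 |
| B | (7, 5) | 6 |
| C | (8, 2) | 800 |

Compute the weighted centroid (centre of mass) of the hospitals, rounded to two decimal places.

(8.00, 1.68)

The minimiser of Σwᵢ‖p−pᵢ‖² is the weighted centroid p* = (Σwᵢpᵢ)/(Σwᵢ).
Σwᵢ = 1206.
Σwᵢxᵢ = 400·8 + 6·7 + 800·8 = 9642.
Σwᵢyᵢ = 400·1 + 6·5 + 800·2 = 2030.
x* = 9642/1206 = 8.00, y* = 2030/1206 = 1.68.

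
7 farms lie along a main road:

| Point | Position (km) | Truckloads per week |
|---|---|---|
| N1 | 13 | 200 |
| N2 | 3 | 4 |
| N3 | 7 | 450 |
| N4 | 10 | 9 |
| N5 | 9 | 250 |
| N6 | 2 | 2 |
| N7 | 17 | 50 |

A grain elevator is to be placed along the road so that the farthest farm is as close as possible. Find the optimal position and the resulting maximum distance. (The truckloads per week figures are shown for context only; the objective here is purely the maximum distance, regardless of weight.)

The 1-center on a line is the midpoint of the two extreme points: leftmost at 2, rightmost at 17.
Optimal location = (2 + 17)/2 = 9.5; maximum distance = (17 − 2)/2 = 7.5.

location 9.5, max distance 7.5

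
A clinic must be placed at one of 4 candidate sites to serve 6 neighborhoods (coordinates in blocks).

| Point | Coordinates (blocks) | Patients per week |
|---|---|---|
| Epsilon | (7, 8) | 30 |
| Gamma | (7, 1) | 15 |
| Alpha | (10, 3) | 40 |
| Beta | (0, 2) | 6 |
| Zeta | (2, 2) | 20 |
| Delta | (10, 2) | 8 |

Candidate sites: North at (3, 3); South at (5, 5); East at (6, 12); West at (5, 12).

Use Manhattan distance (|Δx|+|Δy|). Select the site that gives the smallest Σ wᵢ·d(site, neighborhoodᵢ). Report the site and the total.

South, total 752 blocks

Total weighted distance at each candidate:
  North (3, 3): total = 768
  South (5, 5): total = 752
  East (6, 12): total = 1338
  West (5, 12): total = 1405
Minimum is at South with total 752 blocks.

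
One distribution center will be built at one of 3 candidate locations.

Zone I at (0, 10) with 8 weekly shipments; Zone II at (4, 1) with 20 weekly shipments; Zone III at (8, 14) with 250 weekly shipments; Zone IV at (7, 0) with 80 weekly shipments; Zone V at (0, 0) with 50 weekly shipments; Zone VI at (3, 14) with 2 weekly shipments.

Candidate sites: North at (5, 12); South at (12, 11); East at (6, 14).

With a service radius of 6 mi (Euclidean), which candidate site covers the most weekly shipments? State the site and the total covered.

North, covering 260

Coverage radius r = 6 mi; a point is covered iff (Δx)²+(Δy)² ≤ 6² = 36.
  North (5, 12): covers {Zone I, Zone III, Zone VI} → 260
  South (12, 11): covers {Zone III} → 250
  East (6, 14): covers {Zone III, Zone VI} → 252
Maximum coverage at North: 260 weekly shipments.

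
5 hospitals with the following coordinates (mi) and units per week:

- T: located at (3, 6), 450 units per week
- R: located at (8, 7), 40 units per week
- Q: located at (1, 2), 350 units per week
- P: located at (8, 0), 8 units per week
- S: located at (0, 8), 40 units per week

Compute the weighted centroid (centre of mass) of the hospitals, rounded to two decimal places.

The minimiser of Σwᵢ‖p−pᵢ‖² is the weighted centroid p* = (Σwᵢpᵢ)/(Σwᵢ).
Σwᵢ = 888.
Σwᵢxᵢ = 450·3 + 40·8 + 350·1 + 8·8 + 40·0 = 2084.
Σwᵢyᵢ = 450·6 + 40·7 + 350·2 + 8·0 + 40·8 = 4000.
x* = 2084/888 = 2.35, y* = 4000/888 = 4.50.

(2.35, 4.50)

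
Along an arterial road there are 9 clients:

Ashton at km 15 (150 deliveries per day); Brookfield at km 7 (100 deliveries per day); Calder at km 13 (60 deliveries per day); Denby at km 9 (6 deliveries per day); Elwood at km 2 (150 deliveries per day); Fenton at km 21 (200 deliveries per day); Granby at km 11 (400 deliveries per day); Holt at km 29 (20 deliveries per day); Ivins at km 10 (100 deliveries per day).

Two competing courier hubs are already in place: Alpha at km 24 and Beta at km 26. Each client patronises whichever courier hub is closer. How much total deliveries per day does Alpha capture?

The indifferent point is the midpoint (24+26)/2 = 25; clients left of it (closer to Alpha at 24) go to Alpha, those right go to Beta.
  Elwood at 2 (w=150) → Alpha
  Brookfield at 7 (w=100) → Alpha
  Denby at 9 (w=6) → Alpha
  Ivins at 10 (w=100) → Alpha
  Granby at 11 (w=400) → Alpha
  Calder at 13 (w=60) → Alpha
  Ashton at 15 (w=150) → Alpha
  Fenton at 21 (w=200) → Alpha
  Holt at 29 (w=20) → Beta
Alpha captures 1166; Beta captures 20.

1166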